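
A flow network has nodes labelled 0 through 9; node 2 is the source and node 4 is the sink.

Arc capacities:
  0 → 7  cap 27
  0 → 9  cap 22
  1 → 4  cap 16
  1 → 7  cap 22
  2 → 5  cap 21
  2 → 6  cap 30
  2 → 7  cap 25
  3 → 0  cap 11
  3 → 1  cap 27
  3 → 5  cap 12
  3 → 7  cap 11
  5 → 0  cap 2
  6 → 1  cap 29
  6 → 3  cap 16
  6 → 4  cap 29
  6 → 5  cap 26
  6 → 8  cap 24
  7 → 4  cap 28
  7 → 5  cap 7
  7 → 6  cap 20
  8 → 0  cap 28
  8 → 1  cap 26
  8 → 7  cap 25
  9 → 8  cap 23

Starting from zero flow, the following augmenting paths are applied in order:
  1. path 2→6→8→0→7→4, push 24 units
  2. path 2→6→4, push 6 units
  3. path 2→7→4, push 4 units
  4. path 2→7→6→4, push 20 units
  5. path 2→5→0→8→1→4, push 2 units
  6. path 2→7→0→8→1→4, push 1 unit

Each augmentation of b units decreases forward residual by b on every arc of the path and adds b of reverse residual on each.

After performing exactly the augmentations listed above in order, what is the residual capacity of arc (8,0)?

Residual capacity of (8,0): 7

after path 1 (2→6→8→0→7→4, push 24): res(8,0)=4
after path 2 (2→6→4, push 6): res(8,0)=4
after path 3 (2→7→4, push 4): res(8,0)=4
after path 4 (2→7→6→4, push 20): res(8,0)=4
after path 5 (2→5→0→8→1→4, push 2): res(8,0)=6
after path 6 (2→7→0→8→1→4, push 1): res(8,0)=7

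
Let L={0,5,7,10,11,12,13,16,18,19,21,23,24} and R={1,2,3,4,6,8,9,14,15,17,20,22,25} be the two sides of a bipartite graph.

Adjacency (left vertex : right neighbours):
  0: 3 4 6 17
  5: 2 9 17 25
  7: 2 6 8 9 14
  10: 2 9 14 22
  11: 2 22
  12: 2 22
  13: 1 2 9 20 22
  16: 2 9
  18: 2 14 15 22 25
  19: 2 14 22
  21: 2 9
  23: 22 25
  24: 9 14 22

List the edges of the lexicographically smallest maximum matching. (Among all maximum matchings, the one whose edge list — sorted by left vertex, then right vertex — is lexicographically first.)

|M| = 10 (so the lex-smallest maximum matching has 10 edges)
process left vertices in ascending order; for each, take the smallest-labelled available neighbour that still permits 10 edges overall, or leave it unmatched if none does
lex-smallest matching: {0-3, 5-17, 7-6, 10-2, 11-22, 13-1, 16-9, 18-15, 19-14, 23-25}

Lex-smallest maximum matching: {(0,3), (5,17), (7,6), (10,2), (11,22), (13,1), (16,9), (18,15), (19,14), (23,25)}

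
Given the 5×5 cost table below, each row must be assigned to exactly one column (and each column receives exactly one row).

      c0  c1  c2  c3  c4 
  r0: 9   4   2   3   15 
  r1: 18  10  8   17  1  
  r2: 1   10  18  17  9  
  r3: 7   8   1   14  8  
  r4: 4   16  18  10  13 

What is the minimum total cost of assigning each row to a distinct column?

Minimum assignment cost: 17

optimal assignment: row0→col1 (cost 4), row1→col4 (cost 1), row2→col0 (cost 1), row3→col2 (cost 1), row4→col3 (cost 10)
total = 4 + 1 + 1 + 1 + 10 = 17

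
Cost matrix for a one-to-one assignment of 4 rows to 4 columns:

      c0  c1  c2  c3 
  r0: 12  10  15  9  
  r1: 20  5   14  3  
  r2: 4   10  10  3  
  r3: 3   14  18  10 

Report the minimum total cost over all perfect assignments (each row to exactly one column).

one of 2 optimal assignments: row0→col1 (cost 10), row1→col3 (cost 3), row2→col2 (cost 10), row3→col0 (cost 3)
total = 10 + 3 + 10 + 3 = 26

Minimum assignment cost: 26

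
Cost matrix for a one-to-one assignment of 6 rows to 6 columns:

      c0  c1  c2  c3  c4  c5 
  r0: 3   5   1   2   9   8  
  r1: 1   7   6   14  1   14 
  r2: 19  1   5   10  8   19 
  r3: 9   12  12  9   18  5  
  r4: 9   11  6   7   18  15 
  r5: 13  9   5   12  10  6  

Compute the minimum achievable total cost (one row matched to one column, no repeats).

optimal assignment: row0→col0 (cost 3), row1→col4 (cost 1), row2→col1 (cost 1), row3→col5 (cost 5), row4→col3 (cost 7), row5→col2 (cost 5)
total = 3 + 1 + 1 + 5 + 7 + 5 = 22

Minimum assignment cost: 22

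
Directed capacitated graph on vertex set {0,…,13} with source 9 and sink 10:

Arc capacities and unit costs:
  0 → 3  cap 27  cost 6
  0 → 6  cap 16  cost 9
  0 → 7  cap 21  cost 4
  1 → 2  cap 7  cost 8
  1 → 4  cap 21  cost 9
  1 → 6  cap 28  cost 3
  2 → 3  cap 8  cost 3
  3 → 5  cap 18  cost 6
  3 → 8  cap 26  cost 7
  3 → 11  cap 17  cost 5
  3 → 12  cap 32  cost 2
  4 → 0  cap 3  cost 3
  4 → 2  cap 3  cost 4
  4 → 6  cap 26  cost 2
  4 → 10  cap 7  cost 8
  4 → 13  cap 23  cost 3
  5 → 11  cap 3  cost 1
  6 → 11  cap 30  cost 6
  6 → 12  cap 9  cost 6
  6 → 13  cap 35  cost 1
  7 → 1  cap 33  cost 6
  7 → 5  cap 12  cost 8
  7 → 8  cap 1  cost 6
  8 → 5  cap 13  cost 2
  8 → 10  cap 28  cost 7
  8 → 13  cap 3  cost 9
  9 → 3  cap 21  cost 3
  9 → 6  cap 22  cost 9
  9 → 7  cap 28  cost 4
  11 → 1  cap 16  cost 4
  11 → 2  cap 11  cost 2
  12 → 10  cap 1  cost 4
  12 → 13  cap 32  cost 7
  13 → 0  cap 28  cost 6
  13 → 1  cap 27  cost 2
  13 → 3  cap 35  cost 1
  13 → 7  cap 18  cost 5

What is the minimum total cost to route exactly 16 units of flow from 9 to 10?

shortest-cost path #1: 9→3→12→10 push 1 @ unit cost 9 (adds 9)
shortest-cost path #2: 9→3→8→10 push 15 @ unit cost 17 (adds 255)
total cost = 264

Minimum cost for 16 units: 264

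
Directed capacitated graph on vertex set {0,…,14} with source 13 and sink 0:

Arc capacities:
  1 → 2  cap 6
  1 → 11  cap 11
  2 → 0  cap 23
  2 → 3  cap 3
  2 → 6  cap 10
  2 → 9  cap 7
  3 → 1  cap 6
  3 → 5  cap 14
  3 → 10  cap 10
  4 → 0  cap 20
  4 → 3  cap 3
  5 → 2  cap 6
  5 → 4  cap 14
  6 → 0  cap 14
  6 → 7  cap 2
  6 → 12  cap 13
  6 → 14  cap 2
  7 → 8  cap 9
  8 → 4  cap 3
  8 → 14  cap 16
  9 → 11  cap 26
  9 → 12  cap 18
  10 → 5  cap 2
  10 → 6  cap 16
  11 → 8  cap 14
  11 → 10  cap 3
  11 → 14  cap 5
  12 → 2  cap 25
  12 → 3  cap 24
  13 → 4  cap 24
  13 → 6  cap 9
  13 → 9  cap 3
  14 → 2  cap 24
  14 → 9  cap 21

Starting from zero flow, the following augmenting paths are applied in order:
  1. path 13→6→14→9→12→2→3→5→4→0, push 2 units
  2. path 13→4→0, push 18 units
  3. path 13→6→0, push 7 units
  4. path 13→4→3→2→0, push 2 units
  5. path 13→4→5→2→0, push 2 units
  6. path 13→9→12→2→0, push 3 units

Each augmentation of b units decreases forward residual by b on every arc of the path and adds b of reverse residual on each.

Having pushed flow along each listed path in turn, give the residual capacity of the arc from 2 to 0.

Residual capacity of (2,0): 16

after path 1 (13→6→14→9→12→2→3→5→4→0, push 2): res(2,0)=23
after path 2 (13→4→0, push 18): res(2,0)=23
after path 3 (13→6→0, push 7): res(2,0)=23
after path 4 (13→4→3→2→0, push 2): res(2,0)=21
after path 5 (13→4→5→2→0, push 2): res(2,0)=19
after path 6 (13→9→12→2→0, push 3): res(2,0)=16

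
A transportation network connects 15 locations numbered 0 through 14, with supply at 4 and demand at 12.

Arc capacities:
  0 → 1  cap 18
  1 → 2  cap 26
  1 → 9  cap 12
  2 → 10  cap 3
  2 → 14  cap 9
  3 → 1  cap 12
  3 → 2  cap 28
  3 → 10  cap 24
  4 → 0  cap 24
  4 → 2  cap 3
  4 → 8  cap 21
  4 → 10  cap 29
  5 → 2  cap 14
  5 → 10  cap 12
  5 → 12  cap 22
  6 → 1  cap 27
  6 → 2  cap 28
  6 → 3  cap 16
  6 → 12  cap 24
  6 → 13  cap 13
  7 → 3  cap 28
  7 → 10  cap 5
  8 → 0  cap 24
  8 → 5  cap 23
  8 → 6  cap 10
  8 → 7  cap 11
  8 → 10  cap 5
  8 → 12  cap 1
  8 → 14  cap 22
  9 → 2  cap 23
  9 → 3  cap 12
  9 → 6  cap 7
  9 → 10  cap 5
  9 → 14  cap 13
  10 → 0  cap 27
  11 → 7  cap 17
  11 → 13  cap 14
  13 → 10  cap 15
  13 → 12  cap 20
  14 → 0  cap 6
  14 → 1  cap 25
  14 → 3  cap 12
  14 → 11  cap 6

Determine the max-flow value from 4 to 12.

Maximum flow value: 34

augment #1: 4→8→12 bottleneck 1, total now 1
augment #2: 4→8→5→12 bottleneck 20, total now 21
augment #3: 4→0→1→9→6→12 bottleneck 7, total now 28
augment #4: 4→2→14→11→13→12 bottleneck 3, total now 31
augment #5: 4→0→1→2→14→11→13→12 bottleneck 3, total now 34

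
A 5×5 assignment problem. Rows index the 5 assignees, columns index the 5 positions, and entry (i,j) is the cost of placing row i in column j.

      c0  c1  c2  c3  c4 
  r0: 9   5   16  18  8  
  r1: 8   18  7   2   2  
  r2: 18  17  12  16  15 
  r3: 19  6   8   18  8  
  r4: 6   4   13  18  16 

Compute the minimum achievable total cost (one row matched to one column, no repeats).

optimal assignment: row0→col1 (cost 5), row1→col3 (cost 2), row2→col2 (cost 12), row3→col4 (cost 8), row4→col0 (cost 6)
total = 5 + 2 + 12 + 8 + 6 = 33

Minimum assignment cost: 33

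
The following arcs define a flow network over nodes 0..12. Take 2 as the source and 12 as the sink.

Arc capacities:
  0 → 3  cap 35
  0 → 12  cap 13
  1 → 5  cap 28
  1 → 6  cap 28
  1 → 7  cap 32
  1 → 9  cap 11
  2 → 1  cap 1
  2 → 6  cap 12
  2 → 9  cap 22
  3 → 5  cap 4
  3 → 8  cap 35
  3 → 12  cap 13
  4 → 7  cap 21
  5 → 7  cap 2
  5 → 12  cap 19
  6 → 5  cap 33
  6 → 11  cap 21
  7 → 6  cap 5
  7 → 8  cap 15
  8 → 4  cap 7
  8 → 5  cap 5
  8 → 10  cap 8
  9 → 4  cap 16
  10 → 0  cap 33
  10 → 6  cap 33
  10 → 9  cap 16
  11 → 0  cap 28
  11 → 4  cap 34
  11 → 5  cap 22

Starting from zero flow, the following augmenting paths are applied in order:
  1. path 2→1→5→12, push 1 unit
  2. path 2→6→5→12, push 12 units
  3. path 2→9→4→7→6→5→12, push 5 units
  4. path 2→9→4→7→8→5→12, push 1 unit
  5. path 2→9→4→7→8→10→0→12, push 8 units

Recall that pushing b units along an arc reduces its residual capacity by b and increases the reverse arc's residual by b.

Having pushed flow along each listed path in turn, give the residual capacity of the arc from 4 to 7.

Residual capacity of (4,7): 7

after path 1 (2→1→5→12, push 1): res(4,7)=21
after path 2 (2→6→5→12, push 12): res(4,7)=21
after path 3 (2→9→4→7→6→5→12, push 5): res(4,7)=16
after path 4 (2→9→4→7→8→5→12, push 1): res(4,7)=15
after path 5 (2→9→4→7→8→10→0→12, push 8): res(4,7)=7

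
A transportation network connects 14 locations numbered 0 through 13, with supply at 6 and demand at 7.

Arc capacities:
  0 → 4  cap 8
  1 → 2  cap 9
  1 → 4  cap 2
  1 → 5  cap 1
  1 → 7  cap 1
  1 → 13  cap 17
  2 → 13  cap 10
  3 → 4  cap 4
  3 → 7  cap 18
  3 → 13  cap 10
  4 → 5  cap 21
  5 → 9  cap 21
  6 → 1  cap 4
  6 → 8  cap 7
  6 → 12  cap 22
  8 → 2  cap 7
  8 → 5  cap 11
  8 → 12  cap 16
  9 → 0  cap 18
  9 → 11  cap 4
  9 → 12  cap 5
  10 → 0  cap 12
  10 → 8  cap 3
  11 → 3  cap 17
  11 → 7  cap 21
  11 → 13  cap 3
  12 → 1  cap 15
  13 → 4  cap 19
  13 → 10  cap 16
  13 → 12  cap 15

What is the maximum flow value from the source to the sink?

Maximum flow value: 5

augment #1: 6→1→7 bottleneck 1, total now 1
augment #2: 6→1→5→9→11→7 bottleneck 1, total now 2
augment #3: 6→8→5→9→11→7 bottleneck 3, total now 5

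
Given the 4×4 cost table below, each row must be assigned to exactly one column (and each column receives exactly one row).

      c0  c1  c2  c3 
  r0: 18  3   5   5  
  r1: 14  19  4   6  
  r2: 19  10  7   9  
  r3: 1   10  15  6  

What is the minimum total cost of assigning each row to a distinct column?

Minimum assignment cost: 17

one of 2 optimal assignments: row0→col1 (cost 3), row1→col2 (cost 4), row2→col3 (cost 9), row3→col0 (cost 1)
total = 3 + 4 + 9 + 1 = 17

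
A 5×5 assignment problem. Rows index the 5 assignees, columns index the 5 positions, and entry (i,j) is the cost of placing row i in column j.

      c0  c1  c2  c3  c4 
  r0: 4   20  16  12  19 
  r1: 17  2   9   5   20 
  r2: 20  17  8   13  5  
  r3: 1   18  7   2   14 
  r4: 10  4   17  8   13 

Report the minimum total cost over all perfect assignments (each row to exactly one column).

optimal assignment: row0→col0 (cost 4), row1→col2 (cost 9), row2→col4 (cost 5), row3→col3 (cost 2), row4→col1 (cost 4)
total = 4 + 9 + 5 + 2 + 4 = 24

Minimum assignment cost: 24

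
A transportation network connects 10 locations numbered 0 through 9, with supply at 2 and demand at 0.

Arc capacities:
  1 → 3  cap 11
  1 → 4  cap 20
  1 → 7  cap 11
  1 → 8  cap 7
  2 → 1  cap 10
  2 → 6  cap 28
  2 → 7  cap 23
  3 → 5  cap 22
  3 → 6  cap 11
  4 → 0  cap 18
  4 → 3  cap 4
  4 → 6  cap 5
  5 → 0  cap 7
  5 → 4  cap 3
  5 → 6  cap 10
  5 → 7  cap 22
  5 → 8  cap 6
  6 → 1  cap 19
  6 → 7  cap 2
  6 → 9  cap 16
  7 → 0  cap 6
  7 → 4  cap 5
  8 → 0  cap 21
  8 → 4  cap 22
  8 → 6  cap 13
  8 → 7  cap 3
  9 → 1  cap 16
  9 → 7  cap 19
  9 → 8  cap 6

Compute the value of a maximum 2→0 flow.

Maximum flow value: 49

augment #1: 2→7→0 bottleneck 6, total now 6
augment #2: 2→1→4→0 bottleneck 10, total now 16
augment #3: 2→7→4→0 bottleneck 5, total now 21
augment #4: 2→6→1→4→0 bottleneck 3, total now 24
augment #5: 2→6→1→8→0 bottleneck 7, total now 31
augment #6: 2→6→9→8→0 bottleneck 6, total now 37
augment #7: 2→6→1→3→5→0 bottleneck 7, total now 44
augment #8: 2→6→1→3→5→8→0 bottleneck 2, total now 46
augment #9: 2→6→9→1→3→5→8→0 bottleneck 2, total now 48
augment #10: 2→6→9→1→4→3→5→8→0 bottleneck 1, total now 49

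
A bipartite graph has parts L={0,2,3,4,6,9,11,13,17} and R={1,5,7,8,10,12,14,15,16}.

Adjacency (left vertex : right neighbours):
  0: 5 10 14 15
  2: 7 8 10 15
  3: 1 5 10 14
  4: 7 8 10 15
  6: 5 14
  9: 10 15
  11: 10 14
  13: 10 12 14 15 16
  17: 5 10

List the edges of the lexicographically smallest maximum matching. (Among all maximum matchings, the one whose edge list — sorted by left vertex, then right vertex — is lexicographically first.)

Lex-smallest maximum matching: {(0,5), (2,7), (3,1), (4,8), (6,14), (9,15), (11,10), (13,12)}

|M| = 8 (so the lex-smallest maximum matching has 8 edges)
process left vertices in ascending order; for each, take the smallest-labelled available neighbour that still permits 8 edges overall, or leave it unmatched if none does
lex-smallest matching: {0-5, 2-7, 3-1, 4-8, 6-14, 9-15, 11-10, 13-12}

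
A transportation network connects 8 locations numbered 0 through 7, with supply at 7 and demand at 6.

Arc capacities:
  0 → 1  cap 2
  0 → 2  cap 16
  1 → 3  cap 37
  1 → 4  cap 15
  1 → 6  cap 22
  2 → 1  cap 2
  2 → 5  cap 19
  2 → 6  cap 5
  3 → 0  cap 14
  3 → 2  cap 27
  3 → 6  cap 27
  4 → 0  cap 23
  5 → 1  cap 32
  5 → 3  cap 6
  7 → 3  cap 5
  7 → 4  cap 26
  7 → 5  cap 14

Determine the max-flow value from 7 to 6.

augment #1: 7→3→6 bottleneck 5, total now 5
augment #2: 7→5→1→6 bottleneck 14, total now 19
augment #3: 7→4→0→1→6 bottleneck 2, total now 21
augment #4: 7→4→0→2→6 bottleneck 5, total now 26
augment #5: 7→4→0→2→1→6 bottleneck 2, total now 28
augment #6: 7→4→0→2→5→1→6 bottleneck 4, total now 32
augment #7: 7→4→0→2→5→3→6 bottleneck 5, total now 37

Maximum flow value: 37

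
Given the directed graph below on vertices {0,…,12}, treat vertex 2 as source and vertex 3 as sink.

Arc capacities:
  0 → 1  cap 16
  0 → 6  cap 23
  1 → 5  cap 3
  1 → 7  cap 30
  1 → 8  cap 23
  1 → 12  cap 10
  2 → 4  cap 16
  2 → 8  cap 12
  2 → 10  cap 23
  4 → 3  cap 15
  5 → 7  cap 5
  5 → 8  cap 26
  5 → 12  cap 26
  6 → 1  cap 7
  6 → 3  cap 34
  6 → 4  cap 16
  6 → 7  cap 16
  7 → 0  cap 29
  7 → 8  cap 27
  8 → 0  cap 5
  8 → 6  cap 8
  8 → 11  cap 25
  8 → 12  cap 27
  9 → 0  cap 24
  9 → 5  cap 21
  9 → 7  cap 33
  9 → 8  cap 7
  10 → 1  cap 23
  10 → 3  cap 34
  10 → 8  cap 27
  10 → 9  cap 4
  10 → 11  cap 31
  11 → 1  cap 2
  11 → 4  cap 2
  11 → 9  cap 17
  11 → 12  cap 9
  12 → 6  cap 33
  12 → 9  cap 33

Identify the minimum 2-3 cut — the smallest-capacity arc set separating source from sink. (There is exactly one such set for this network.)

augment #1: 2→4→3 push 15
augment #2: 2→10→3 push 23
augment #3: 2→8→6→3 push 8
augment #4: 2→8→0→6→3 push 4
max flow = 50; residual-reachable set from 2 gives S-side
cut edges (S→T): {(2,8), (2,10), (4,3)} total cap 50

Min-cut arcs: {(2,8), (2,10), (4,3)} (total capacity 50)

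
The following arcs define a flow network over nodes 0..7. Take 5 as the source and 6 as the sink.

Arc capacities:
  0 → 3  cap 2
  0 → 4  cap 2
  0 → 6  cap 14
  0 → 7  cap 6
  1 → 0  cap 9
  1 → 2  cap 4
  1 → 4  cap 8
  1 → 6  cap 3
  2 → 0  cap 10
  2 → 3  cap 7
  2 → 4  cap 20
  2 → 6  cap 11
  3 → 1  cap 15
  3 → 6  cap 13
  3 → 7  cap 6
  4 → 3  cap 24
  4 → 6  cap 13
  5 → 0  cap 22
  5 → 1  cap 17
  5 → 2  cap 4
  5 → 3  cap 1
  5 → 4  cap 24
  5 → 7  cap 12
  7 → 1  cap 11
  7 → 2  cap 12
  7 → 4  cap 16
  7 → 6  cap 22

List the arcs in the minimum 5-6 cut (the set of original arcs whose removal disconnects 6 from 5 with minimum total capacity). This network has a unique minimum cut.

augment #1: 5→0→6 push 14
augment #2: 5→1→6 push 3
augment #3: 5→2→6 push 4
augment #4: 5→3→6 push 1
augment #5: 5→4→6 push 13
augment #6: 5→7→6 push 12
augment #7: 5→0→3→6 push 2
augment #8: 5→0→7→6 push 6
augment #9: 5→1→2→6 push 4
augment #10: 5→4→3→6 push 10
augment #11: 5→4→3→7→6 push 1
augment #12: 5→1→4→3→7→6 push 3
augment #13: 5→1→4→3→7→2→6 push 2
max flow = 75; residual-reachable set from 5 gives S-side
cut edges (S→T): {(0,6), (0,7), (1,2), (1,6), (3,6), (3,7), (4,6), (5,2), (5,7)} total cap 75

Min-cut arcs: {(0,6), (0,7), (1,2), (1,6), (3,6), (3,7), (4,6), (5,2), (5,7)} (total capacity 75)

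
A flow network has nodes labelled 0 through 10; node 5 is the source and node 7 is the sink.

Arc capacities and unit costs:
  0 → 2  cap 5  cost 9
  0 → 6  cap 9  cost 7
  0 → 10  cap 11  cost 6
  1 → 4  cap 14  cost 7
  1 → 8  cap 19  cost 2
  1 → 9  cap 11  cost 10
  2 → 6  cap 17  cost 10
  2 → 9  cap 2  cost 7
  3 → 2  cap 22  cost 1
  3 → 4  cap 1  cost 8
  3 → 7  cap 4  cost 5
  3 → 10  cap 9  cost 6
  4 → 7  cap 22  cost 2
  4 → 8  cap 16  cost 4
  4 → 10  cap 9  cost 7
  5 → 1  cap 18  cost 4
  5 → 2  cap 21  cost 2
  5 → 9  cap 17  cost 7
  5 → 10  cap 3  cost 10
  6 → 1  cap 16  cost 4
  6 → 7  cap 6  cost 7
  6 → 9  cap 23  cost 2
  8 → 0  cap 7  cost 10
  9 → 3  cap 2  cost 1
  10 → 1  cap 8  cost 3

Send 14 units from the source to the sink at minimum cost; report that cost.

Minimum cost for 14 units: 182

shortest-cost path #1: 5→9→3→7 push 2 @ unit cost 13 (adds 26)
shortest-cost path #2: 5→1→4→7 push 12 @ unit cost 13 (adds 156)
total cost = 182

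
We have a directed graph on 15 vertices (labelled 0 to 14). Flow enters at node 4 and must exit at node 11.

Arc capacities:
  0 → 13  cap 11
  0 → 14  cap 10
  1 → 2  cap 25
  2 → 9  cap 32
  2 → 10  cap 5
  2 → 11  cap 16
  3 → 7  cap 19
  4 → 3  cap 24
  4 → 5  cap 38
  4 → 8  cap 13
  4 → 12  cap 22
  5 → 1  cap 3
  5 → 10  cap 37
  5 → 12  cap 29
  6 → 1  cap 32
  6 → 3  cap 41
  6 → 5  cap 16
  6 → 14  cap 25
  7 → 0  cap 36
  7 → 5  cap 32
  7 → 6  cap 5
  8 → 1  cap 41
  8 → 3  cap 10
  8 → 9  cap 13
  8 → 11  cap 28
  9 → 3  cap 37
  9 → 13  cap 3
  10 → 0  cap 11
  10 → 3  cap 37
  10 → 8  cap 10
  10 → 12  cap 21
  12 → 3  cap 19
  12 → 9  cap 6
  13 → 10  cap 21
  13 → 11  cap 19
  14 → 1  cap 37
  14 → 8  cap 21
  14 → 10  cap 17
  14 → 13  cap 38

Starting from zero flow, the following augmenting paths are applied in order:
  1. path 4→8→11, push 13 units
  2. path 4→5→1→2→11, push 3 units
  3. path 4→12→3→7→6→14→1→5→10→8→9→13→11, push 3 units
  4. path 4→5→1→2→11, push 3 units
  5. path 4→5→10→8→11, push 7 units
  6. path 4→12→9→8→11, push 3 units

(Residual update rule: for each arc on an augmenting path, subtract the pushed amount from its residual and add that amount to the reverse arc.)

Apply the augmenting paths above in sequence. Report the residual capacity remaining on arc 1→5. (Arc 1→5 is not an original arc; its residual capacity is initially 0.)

after path 1 (4→8→11, push 13): res(1,5)=0
after path 2 (4→5→1→2→11, push 3): res(1,5)=3
after path 3 (4→12→3→7→6→14→1→5→10→8→9→13→11, push 3): res(1,5)=0
after path 4 (4→5→1→2→11, push 3): res(1,5)=3
after path 5 (4→5→10→8→11, push 7): res(1,5)=3
after path 6 (4→12→9→8→11, push 3): res(1,5)=3

Residual capacity of (1,5): 3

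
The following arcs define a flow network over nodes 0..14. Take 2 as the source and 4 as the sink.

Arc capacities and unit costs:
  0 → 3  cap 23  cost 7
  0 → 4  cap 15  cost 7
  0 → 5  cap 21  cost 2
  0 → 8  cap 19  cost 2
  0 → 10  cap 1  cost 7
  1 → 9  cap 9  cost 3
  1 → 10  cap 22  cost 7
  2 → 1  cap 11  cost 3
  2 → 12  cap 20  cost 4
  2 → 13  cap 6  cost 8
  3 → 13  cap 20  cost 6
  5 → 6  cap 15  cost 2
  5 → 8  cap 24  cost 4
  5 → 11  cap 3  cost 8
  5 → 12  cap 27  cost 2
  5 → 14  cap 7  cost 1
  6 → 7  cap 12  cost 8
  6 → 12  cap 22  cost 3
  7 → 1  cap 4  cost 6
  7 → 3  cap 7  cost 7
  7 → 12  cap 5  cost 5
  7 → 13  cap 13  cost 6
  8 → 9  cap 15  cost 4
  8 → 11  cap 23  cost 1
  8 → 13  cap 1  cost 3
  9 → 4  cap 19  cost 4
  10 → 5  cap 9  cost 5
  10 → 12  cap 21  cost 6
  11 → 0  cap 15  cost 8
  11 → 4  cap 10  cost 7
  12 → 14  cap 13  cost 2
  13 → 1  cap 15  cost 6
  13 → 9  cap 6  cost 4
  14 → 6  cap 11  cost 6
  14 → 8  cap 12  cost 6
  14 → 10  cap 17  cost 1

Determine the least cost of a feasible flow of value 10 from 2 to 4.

Minimum cost for 10 units: 106

shortest-cost path #1: 2→1→9→4 push 9 @ unit cost 10 (adds 90)
shortest-cost path #2: 2→13→9→4 push 1 @ unit cost 16 (adds 16)
total cost = 106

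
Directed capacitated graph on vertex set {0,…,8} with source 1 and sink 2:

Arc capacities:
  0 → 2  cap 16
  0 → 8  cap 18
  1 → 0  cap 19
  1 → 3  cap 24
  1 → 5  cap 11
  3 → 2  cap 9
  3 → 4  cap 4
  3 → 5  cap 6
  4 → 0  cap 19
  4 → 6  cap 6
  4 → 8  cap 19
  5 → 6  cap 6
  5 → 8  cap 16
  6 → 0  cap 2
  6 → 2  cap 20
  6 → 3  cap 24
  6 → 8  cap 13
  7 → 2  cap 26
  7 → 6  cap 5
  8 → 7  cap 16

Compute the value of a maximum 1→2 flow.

augment #1: 1→0→2 bottleneck 16, total now 16
augment #2: 1→3→2 bottleneck 9, total now 25
augment #3: 1→5→6→2 bottleneck 6, total now 31
augment #4: 1→0→8→7→2 bottleneck 3, total now 34
augment #5: 1→3→4→6→2 bottleneck 4, total now 38
augment #6: 1→5→8→7→2 bottleneck 5, total now 43
augment #7: 1→3→5→8→7→2 bottleneck 6, total now 49

Maximum flow value: 49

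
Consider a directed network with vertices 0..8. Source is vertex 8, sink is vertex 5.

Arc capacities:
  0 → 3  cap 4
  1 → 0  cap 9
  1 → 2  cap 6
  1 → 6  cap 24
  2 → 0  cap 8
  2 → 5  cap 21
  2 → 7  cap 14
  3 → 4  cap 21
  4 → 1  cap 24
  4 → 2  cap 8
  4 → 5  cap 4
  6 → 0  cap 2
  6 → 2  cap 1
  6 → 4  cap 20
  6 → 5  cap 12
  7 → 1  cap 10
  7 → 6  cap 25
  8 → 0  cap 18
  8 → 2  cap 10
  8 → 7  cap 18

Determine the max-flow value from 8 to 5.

augment #1: 8→2→5 bottleneck 10, total now 10
augment #2: 8→7→6→5 bottleneck 12, total now 22
augment #3: 8→0→3→4→5 bottleneck 4, total now 26
augment #4: 8→7→1→2→5 bottleneck 6, total now 32

Maximum flow value: 32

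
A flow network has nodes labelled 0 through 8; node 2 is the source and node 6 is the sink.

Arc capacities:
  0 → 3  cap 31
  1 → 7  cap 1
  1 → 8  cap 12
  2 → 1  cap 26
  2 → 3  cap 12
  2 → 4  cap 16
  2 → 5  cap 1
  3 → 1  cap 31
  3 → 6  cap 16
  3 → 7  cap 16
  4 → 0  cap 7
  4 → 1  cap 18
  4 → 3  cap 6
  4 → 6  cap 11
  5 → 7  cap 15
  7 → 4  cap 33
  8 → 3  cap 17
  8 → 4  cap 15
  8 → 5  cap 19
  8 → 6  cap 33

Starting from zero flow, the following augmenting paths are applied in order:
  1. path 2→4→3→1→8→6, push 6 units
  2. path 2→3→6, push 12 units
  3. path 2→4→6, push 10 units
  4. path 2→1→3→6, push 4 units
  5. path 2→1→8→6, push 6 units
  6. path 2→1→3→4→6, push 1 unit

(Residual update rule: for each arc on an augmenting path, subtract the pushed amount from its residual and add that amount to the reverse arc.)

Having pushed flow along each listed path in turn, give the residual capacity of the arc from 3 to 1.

Residual capacity of (3,1): 30

after path 1 (2→4→3→1→8→6, push 6): res(3,1)=25
after path 2 (2→3→6, push 12): res(3,1)=25
after path 3 (2→4→6, push 10): res(3,1)=25
after path 4 (2→1→3→6, push 4): res(3,1)=29
after path 5 (2→1→8→6, push 6): res(3,1)=29
after path 6 (2→1→3→4→6, push 1): res(3,1)=30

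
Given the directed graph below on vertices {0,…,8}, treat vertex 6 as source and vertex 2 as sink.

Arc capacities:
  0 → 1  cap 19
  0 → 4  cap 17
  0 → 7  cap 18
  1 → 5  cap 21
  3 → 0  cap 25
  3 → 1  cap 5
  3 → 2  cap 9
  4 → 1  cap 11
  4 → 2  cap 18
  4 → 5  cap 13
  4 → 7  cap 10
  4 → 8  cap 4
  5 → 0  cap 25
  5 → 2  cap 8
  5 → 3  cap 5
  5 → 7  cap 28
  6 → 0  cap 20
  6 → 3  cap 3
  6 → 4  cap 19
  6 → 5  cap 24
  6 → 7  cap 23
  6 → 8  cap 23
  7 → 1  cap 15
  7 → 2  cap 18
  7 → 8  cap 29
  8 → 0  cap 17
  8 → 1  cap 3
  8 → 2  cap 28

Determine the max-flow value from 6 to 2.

Maximum flow value: 80

augment #1: 6→3→2 bottleneck 3, total now 3
augment #2: 6→4→2 bottleneck 18, total now 21
augment #3: 6→5→2 bottleneck 8, total now 29
augment #4: 6→7→2 bottleneck 18, total now 47
augment #5: 6→8→2 bottleneck 23, total now 70
augment #6: 6→4→8→2 bottleneck 1, total now 71
augment #7: 6→5→3→2 bottleneck 5, total now 76
augment #8: 6→7→8→2 bottleneck 4, total now 80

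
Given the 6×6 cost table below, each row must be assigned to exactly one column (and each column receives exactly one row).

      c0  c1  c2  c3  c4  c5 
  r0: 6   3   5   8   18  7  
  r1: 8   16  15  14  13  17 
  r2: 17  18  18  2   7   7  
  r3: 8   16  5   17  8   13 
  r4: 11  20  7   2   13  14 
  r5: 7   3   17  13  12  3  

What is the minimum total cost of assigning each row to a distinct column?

Minimum assignment cost: 28

optimal assignment: row0→col1 (cost 3), row1→col0 (cost 8), row2→col4 (cost 7), row3→col2 (cost 5), row4→col3 (cost 2), row5→col5 (cost 3)
total = 3 + 8 + 7 + 5 + 2 + 3 = 28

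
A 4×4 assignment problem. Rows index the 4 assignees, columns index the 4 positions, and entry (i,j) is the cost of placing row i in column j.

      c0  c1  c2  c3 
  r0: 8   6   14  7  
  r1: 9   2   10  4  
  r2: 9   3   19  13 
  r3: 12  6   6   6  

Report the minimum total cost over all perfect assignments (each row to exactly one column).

Minimum assignment cost: 21

optimal assignment: row0→col0 (cost 8), row1→col3 (cost 4), row2→col1 (cost 3), row3→col2 (cost 6)
total = 8 + 4 + 3 + 6 = 21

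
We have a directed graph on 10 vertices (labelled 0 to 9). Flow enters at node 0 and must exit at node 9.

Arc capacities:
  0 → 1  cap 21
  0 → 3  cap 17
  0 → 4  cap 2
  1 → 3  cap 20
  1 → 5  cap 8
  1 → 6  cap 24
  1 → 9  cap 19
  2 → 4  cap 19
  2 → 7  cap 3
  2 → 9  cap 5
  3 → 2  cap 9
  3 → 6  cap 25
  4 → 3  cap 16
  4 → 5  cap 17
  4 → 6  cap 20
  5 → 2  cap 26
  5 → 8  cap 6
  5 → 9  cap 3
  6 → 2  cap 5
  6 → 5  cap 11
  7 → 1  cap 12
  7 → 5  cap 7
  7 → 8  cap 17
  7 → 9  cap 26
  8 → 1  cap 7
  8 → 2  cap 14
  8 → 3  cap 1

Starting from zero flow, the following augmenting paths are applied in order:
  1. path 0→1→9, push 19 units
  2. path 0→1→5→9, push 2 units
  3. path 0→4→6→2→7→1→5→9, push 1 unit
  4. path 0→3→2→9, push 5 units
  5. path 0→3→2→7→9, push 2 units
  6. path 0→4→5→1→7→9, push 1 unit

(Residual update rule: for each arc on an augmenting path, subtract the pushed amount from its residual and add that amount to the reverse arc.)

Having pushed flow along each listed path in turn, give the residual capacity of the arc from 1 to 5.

after path 1 (0→1→9, push 19): res(1,5)=8
after path 2 (0→1→5→9, push 2): res(1,5)=6
after path 3 (0→4→6→2→7→1→5→9, push 1): res(1,5)=5
after path 4 (0→3→2→9, push 5): res(1,5)=5
after path 5 (0→3→2→7→9, push 2): res(1,5)=5
after path 6 (0→4→5→1→7→9, push 1): res(1,5)=6

Residual capacity of (1,5): 6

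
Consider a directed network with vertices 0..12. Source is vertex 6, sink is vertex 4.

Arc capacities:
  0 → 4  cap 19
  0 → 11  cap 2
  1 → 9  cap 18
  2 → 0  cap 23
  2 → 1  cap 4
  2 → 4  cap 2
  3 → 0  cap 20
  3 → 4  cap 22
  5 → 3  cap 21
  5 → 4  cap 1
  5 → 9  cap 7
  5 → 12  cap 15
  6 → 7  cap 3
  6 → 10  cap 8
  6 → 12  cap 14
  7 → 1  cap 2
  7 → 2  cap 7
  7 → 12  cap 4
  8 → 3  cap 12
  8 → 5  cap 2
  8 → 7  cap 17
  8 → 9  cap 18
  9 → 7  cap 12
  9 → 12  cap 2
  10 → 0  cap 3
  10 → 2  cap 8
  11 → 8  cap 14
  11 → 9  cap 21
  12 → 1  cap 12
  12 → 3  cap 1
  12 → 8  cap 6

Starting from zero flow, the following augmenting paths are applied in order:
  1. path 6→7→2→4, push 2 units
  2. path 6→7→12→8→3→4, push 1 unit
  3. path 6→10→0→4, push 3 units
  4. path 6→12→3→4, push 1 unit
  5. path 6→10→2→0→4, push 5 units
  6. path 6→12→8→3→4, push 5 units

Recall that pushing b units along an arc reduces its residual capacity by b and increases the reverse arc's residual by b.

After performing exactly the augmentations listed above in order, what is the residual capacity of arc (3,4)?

after path 1 (6→7→2→4, push 2): res(3,4)=22
after path 2 (6→7→12→8→3→4, push 1): res(3,4)=21
after path 3 (6→10→0→4, push 3): res(3,4)=21
after path 4 (6→12→3→4, push 1): res(3,4)=20
after path 5 (6→10→2→0→4, push 5): res(3,4)=20
after path 6 (6→12→8→3→4, push 5): res(3,4)=15

Residual capacity of (3,4): 15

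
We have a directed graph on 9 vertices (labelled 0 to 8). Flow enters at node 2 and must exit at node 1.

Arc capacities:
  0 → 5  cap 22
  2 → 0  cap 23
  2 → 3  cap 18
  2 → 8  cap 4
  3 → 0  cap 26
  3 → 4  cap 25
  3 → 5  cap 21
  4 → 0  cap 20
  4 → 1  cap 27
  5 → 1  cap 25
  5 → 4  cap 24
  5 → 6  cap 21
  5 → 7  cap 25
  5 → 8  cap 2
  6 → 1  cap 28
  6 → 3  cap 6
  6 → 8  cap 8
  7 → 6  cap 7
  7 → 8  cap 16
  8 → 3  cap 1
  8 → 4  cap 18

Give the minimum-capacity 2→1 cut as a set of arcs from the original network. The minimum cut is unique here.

Min-cut arcs: {(0,5), (2,3), (2,8)} (total capacity 44)

augment #1: 2→0→5→1 push 22
augment #2: 2→3→4→1 push 18
augment #3: 2→8→4→1 push 4
max flow = 44; residual-reachable set from 2 gives S-side
cut edges (S→T): {(0,5), (2,3), (2,8)} total cap 44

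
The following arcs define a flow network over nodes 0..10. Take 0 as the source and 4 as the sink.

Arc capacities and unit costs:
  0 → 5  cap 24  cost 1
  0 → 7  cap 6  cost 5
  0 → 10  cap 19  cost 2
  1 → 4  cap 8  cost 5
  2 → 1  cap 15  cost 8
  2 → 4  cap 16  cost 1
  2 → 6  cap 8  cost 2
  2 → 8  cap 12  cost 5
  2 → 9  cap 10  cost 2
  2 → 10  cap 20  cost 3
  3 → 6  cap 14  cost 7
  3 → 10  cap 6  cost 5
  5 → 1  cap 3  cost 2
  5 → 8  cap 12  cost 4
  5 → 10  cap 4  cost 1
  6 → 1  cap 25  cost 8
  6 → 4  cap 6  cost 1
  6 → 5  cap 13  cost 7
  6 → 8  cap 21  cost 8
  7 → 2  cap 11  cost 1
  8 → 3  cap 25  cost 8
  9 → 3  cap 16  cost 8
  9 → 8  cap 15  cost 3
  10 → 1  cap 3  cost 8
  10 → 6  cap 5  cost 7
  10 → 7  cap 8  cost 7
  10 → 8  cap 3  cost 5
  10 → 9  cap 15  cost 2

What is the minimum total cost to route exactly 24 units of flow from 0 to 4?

Minimum cost for 24 units: 268

shortest-cost path #1: 0→7→2→4 push 6 @ unit cost 7 (adds 42)
shortest-cost path #2: 0→5→1→4 push 3 @ unit cost 8 (adds 24)
shortest-cost path #3: 0→10→6→4 push 5 @ unit cost 10 (adds 50)
shortest-cost path #4: 0→10→7→2→4 push 5 @ unit cost 11 (adds 55)
shortest-cost path #5: 0→10→1→4 push 3 @ unit cost 15 (adds 45)
shortest-cost path #6: 0→10→9→3→6→4 push 1 @ unit cost 20 (adds 20)
shortest-cost path #7: 0→10→9→3→6→1→4 push 1 @ unit cost 32 (adds 32)
total cost = 268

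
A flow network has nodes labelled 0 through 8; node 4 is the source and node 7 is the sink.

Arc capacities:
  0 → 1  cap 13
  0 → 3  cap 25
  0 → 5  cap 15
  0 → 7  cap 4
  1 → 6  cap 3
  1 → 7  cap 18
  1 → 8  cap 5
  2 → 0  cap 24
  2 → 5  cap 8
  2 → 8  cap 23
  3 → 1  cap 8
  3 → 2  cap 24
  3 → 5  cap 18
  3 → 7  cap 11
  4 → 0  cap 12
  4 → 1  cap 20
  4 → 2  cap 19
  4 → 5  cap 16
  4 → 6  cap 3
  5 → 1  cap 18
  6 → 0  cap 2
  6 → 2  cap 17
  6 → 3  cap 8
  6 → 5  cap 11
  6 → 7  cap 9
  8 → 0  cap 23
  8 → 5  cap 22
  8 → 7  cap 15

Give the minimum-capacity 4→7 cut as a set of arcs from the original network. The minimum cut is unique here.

augment #1: 4→0→7 push 4
augment #2: 4→1→7 push 18
augment #3: 4→6→7 push 3
augment #4: 4→0→3→7 push 8
augment #5: 4→1→6→7 push 2
augment #6: 4→2→8→7 push 15
augment #7: 4→2→0→3→7 push 3
augment #8: 4→5→1→6→7 push 1
max flow = 54; residual-reachable set from 4 gives S-side
cut edges (S→T): {(0,7), (1,6), (1,7), (3,7), (4,6), (8,7)} total cap 54

Min-cut arcs: {(0,7), (1,6), (1,7), (3,7), (4,6), (8,7)} (total capacity 54)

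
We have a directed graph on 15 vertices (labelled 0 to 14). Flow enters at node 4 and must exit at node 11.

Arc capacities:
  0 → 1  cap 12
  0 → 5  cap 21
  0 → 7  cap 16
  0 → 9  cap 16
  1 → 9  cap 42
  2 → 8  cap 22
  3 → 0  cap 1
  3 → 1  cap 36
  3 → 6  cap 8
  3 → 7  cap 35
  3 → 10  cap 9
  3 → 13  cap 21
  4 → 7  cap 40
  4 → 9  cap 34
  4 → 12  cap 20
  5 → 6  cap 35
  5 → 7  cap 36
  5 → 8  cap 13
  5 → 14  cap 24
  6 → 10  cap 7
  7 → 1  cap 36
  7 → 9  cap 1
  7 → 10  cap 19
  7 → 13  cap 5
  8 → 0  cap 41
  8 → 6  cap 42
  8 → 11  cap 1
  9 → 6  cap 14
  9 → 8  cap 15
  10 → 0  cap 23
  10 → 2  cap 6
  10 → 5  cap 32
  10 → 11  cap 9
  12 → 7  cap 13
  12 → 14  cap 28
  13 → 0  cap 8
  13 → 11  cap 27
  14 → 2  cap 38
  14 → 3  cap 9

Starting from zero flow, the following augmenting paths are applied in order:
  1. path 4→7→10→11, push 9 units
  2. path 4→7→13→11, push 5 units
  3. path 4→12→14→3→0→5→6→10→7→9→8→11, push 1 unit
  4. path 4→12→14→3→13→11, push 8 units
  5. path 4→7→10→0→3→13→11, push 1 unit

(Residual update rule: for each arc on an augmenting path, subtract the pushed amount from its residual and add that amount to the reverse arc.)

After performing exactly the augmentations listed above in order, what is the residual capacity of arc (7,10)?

Residual capacity of (7,10): 10

after path 1 (4→7→10→11, push 9): res(7,10)=10
after path 2 (4→7→13→11, push 5): res(7,10)=10
after path 3 (4→12→14→3→0→5→6→10→7→9→8→11, push 1): res(7,10)=11
after path 4 (4→12→14→3→13→11, push 8): res(7,10)=11
after path 5 (4→7→10→0→3→13→11, push 1): res(7,10)=10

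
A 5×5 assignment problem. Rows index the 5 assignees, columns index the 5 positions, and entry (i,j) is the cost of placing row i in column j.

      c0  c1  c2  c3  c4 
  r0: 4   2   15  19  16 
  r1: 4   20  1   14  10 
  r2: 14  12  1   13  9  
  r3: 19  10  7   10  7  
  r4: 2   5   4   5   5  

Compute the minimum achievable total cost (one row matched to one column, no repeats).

Minimum assignment cost: 19

optimal assignment: row0→col1 (cost 2), row1→col0 (cost 4), row2→col2 (cost 1), row3→col4 (cost 7), row4→col3 (cost 5)
total = 2 + 4 + 1 + 7 + 5 = 19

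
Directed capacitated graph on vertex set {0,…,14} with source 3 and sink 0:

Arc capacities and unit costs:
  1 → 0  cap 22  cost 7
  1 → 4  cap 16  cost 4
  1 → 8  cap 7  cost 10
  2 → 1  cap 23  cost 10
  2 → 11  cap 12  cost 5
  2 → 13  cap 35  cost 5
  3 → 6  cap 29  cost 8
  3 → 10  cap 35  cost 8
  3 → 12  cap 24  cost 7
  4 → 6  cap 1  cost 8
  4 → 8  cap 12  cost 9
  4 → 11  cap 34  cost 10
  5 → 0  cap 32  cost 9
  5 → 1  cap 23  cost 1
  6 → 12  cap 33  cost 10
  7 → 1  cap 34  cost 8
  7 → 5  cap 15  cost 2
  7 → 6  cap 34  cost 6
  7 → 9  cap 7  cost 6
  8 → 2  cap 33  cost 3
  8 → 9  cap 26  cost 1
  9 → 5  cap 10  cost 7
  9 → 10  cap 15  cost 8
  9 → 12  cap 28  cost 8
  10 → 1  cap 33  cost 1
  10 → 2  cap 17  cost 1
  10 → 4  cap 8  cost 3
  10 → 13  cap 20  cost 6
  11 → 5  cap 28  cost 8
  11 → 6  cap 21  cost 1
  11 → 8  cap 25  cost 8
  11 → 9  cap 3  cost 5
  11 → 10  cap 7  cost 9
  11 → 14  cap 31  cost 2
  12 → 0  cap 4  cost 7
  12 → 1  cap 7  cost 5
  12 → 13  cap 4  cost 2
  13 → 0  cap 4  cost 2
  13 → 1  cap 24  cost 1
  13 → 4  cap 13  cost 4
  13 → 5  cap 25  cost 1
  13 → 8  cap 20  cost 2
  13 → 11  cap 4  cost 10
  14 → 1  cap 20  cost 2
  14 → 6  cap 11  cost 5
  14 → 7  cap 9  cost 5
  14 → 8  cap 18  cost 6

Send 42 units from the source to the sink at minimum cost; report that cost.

Minimum cost for 42 units: 740

shortest-cost path #1: 3→12→13→0 push 4 @ unit cost 11 (adds 44)
shortest-cost path #2: 3→12→0 push 4 @ unit cost 14 (adds 56)
shortest-cost path #3: 3→10→1→0 push 22 @ unit cost 16 (adds 352)
shortest-cost path #4: 3→10→13→5→0 push 12 @ unit cost 24 (adds 288)
total cost = 740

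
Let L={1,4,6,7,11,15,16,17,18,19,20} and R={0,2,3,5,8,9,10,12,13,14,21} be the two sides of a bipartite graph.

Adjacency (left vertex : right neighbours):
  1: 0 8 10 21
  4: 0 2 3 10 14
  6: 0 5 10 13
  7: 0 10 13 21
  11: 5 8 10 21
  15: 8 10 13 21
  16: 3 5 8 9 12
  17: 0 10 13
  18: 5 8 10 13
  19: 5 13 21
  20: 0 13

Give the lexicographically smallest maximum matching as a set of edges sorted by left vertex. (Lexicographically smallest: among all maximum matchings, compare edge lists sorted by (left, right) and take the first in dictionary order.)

|M| = 8 (so the lex-smallest maximum matching has 8 edges)
process left vertices in ascending order; for each, take the smallest-labelled available neighbour that still permits 8 edges overall, or leave it unmatched if none does
lex-smallest matching: {1-0, 4-2, 6-5, 7-10, 11-8, 15-13, 16-3, 19-21}

Lex-smallest maximum matching: {(1,0), (4,2), (6,5), (7,10), (11,8), (15,13), (16,3), (19,21)}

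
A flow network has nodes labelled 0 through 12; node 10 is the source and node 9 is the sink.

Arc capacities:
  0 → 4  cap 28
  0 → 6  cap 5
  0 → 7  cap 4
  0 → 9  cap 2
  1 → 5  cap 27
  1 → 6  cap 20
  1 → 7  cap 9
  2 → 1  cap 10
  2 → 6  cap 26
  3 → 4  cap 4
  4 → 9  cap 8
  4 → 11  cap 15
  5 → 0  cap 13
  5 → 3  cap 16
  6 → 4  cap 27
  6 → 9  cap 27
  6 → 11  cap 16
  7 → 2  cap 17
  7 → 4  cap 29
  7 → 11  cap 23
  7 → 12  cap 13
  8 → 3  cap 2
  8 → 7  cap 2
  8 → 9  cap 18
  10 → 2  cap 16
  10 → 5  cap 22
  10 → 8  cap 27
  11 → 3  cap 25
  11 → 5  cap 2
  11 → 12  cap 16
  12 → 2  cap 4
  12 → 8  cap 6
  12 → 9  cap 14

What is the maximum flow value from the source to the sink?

augment #1: 10→8→9 bottleneck 18, total now 18
augment #2: 10→2→6→9 bottleneck 16, total now 34
augment #3: 10→5→0→9 bottleneck 2, total now 36
augment #4: 10→5→0→4→9 bottleneck 8, total now 44
augment #5: 10→5→0→6→9 bottleneck 3, total now 47
augment #6: 10→8→7→12→9 bottleneck 2, total now 49
augment #7: 10→5→3→4→0→6→9 bottleneck 2, total now 51
augment #8: 10→5→3→4→11→12→9 bottleneck 2, total now 53

Maximum flow value: 53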